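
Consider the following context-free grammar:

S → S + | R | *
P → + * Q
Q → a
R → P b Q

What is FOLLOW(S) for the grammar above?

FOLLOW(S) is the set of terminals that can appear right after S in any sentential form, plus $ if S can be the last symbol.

We compute FOLLOW(S) using the standard algorithm.
FOLLOW(S) starts with {$}.
FIRST(P) = {+}
FIRST(Q) = {a}
FIRST(R) = {+}
FIRST(S) = {*, +}
FOLLOW(P) = {b}
FOLLOW(Q) = {$, +, b}
FOLLOW(R) = {$, +}
FOLLOW(S) = {$, +}
Therefore, FOLLOW(S) = {$, +}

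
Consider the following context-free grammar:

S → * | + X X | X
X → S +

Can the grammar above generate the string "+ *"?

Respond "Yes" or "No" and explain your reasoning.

No - no valid derivation exists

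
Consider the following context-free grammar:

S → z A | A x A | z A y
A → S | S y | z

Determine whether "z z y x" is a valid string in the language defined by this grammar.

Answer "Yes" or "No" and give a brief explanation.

No - no valid derivation exists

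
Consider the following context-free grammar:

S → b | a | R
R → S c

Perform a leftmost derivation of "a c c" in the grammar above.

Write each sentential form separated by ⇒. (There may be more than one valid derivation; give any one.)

S ⇒ R ⇒ S c ⇒ R c ⇒ S c c ⇒ a c c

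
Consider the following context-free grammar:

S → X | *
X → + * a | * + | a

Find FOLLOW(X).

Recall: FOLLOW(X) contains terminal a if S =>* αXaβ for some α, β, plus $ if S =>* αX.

We compute FOLLOW(X) using the standard algorithm.
FOLLOW(S) starts with {$}.
FIRST(S) = {*, +, a}
FIRST(X) = {*, +, a}
FOLLOW(S) = {$}
FOLLOW(X) = {$}
Therefore, FOLLOW(X) = {$}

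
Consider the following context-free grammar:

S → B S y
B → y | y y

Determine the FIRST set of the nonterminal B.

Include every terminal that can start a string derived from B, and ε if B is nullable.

We compute FIRST(B) using the standard algorithm.
FIRST(B) = {y}
FIRST(S) = {y}
Therefore, FIRST(B) = {y}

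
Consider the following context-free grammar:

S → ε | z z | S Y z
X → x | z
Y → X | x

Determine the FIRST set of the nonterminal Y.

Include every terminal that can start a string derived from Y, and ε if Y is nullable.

We compute FIRST(Y) using the standard algorithm.
FIRST(S) = {x, z, ε}
FIRST(X) = {x, z}
FIRST(Y) = {x, z}
Therefore, FIRST(Y) = {x, z}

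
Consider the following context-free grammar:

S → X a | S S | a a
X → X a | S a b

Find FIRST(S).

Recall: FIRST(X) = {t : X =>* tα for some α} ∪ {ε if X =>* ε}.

We compute FIRST(S) using the standard algorithm.
FIRST(S) = {a}
FIRST(X) = {a}
Therefore, FIRST(S) = {a}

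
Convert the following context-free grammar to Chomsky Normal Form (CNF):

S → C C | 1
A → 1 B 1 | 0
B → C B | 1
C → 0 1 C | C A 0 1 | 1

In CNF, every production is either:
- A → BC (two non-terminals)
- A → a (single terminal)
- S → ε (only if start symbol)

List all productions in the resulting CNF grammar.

S → 1; T1 → 1; A → 0; B → 1; T0 → 0; C → 1; S → C C; A → T1 X0; X0 → B T1; B → C B; C → T0 X1; X1 → T1 C; C → C X2; X2 → A X3; X3 → T0 T1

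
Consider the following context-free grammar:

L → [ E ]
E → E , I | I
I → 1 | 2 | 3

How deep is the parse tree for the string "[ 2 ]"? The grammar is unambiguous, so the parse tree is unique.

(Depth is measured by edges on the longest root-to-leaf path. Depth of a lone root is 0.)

3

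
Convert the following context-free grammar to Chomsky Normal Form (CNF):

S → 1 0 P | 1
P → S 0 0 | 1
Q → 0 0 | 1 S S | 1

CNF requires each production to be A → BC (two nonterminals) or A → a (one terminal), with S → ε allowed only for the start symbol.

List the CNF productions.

T1 → 1; T0 → 0; S → 1; P → 1; Q → 1; S → T1 X0; X0 → T0 P; P → S X1; X1 → T0 T0; Q → T0 T0; Q → T1 X2; X2 → S S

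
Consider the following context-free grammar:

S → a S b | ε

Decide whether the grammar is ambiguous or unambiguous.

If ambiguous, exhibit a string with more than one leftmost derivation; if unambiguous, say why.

Unambiguous - every string in the language has a unique leftmost derivation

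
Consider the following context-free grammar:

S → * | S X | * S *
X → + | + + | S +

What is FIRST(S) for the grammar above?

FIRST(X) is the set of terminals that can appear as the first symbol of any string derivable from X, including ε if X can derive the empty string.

We compute FIRST(S) using the standard algorithm.
FIRST(S) = {*}
FIRST(X) = {*, +}
Therefore, FIRST(S) = {*}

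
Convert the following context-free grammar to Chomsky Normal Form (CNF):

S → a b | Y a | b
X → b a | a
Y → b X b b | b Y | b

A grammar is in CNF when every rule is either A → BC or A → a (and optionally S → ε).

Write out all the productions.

TA → a; TB → b; S → b; X → a; Y → b; S → TA TB; S → Y TA; X → TB TA; Y → TB X0; X0 → X X1; X1 → TB TB; Y → TB Y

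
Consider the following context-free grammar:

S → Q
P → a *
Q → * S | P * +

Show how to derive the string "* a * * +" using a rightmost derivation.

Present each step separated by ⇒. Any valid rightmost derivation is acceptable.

S ⇒ Q ⇒ * S ⇒ * Q ⇒ * P * + ⇒ * a * * +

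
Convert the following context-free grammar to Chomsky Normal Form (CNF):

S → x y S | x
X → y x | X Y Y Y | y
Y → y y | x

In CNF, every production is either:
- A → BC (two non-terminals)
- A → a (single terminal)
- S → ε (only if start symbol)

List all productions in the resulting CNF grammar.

TX → x; TY → y; S → x; X → y; Y → x; S → TX X0; X0 → TY S; X → TY TX; X → X X1; X1 → Y X2; X2 → Y Y; Y → TY TY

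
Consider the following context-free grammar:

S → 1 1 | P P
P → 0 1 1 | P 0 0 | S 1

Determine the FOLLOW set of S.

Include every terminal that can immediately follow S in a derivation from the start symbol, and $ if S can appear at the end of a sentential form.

We compute FOLLOW(S) using the standard algorithm.
FOLLOW(S) starts with {$}.
FIRST(P) = {0, 1}
FIRST(S) = {0, 1}
FOLLOW(P) = {$, 0, 1}
FOLLOW(S) = {$, 1}
Therefore, FOLLOW(S) = {$, 1}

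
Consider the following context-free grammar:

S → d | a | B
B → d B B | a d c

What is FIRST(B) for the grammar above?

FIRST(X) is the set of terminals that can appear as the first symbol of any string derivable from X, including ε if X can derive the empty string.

We compute FIRST(B) using the standard algorithm.
FIRST(B) = {a, d}
FIRST(S) = {a, d}
Therefore, FIRST(B) = {a, d}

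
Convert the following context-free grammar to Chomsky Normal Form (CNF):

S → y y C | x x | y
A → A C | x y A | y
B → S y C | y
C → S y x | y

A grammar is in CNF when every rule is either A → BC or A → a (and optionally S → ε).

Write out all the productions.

TY → y; TX → x; S → y; A → y; B → y; C → y; S → TY X0; X0 → TY C; S → TX TX; A → A C; A → TX X1; X1 → TY A; B → S X2; X2 → TY C; C → S X3; X3 → TY TX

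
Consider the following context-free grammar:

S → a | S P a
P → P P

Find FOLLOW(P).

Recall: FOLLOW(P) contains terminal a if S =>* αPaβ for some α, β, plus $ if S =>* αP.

We compute FOLLOW(P) using the standard algorithm.
FOLLOW(S) starts with {$}.
FIRST(P) = {}
FIRST(S) = {a}
FOLLOW(P) = {a}
FOLLOW(S) = {$}
Therefore, FOLLOW(P) = {a}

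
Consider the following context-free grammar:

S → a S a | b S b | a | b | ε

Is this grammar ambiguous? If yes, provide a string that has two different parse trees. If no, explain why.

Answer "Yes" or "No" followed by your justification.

No - the grammar is unambiguous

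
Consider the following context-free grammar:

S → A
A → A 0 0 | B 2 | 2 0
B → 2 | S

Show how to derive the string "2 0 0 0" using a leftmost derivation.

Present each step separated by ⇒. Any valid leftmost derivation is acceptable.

S ⇒ A ⇒ A 0 0 ⇒ 2 0 0 0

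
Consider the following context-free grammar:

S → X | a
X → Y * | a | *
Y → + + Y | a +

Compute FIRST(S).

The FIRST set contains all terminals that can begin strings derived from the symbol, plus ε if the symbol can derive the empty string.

We compute FIRST(S) using the standard algorithm.
FIRST(S) = {*, +, a}
FIRST(X) = {*, +, a}
FIRST(Y) = {+, a}
Therefore, FIRST(S) = {*, +, a}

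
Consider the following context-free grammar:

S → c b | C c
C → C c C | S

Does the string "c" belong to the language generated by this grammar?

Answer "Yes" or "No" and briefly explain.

No - no valid derivation exists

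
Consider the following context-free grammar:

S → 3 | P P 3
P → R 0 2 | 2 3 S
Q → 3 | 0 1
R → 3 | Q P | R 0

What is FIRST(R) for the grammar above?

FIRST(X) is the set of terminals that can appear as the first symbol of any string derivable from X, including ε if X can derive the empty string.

We compute FIRST(R) using the standard algorithm.
FIRST(P) = {0, 2, 3}
FIRST(Q) = {0, 3}
FIRST(R) = {0, 3}
FIRST(S) = {0, 2, 3}
Therefore, FIRST(R) = {0, 3}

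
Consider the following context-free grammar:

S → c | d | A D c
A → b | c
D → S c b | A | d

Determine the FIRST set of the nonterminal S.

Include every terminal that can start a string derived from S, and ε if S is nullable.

We compute FIRST(S) using the standard algorithm.
FIRST(A) = {b, c}
FIRST(D) = {b, c, d}
FIRST(S) = {b, c, d}
Therefore, FIRST(S) = {b, c, d}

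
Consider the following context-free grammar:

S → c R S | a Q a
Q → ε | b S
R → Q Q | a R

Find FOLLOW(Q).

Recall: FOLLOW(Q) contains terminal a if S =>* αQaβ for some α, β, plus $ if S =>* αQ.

We compute FOLLOW(Q) using the standard algorithm.
FOLLOW(S) starts with {$}.
FIRST(Q) = {b, ε}
FIRST(R) = {a, b, ε}
FIRST(S) = {a, c}
FOLLOW(Q) = {a, b, c}
FOLLOW(R) = {a, c}
FOLLOW(S) = {$, a, b, c}
Therefore, FOLLOW(Q) = {a, b, c}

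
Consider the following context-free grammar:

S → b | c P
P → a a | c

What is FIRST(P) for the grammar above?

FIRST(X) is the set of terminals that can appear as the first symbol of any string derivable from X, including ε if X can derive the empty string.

We compute FIRST(P) using the standard algorithm.
FIRST(P) = {a, c}
FIRST(S) = {b, c}
Therefore, FIRST(P) = {a, c}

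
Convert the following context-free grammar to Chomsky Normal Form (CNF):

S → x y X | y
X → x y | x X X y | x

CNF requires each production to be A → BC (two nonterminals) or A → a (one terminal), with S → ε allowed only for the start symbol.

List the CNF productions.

TX → x; TY → y; S → y; X → x; S → TX X0; X0 → TY X; X → TX TY; X → TX X1; X1 → X X2; X2 → X TY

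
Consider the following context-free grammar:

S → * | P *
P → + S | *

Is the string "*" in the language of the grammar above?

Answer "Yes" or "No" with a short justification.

Yes - a valid derivation exists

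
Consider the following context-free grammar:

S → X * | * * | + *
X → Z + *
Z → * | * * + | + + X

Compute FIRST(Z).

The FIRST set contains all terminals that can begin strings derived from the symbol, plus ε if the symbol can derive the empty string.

We compute FIRST(Z) using the standard algorithm.
FIRST(S) = {*, +}
FIRST(X) = {*, +}
FIRST(Z) = {*, +}
Therefore, FIRST(Z) = {*, +}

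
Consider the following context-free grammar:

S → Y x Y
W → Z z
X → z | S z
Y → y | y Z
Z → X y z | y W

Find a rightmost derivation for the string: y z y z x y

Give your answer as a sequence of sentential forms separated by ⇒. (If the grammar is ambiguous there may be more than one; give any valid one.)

S ⇒ Y x Y ⇒ Y x y ⇒ y Z x y ⇒ y X y z x y ⇒ y z y z x y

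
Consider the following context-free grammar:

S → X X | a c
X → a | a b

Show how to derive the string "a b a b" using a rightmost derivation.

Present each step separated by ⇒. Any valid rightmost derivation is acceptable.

S ⇒ X X ⇒ X a b ⇒ a b a b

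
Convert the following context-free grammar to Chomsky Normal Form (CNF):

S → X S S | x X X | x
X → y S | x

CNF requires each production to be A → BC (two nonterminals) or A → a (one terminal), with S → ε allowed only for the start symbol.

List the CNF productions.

TX → x; S → x; TY → y; X → x; S → X X0; X0 → S S; S → TX X1; X1 → X X; X → TY S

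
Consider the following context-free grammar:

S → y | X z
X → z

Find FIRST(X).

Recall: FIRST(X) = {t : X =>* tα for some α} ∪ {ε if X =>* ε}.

We compute FIRST(X) using the standard algorithm.
FIRST(S) = {y, z}
FIRST(X) = {z}
Therefore, FIRST(X) = {z}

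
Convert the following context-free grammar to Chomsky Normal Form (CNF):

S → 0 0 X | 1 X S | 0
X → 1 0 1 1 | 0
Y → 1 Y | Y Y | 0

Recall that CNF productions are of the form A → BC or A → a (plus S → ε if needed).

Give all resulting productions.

T0 → 0; T1 → 1; S → 0; X → 0; Y → 0; S → T0 X0; X0 → T0 X; S → T1 X1; X1 → X S; X → T1 X2; X2 → T0 X3; X3 → T1 T1; Y → T1 Y; Y → Y Y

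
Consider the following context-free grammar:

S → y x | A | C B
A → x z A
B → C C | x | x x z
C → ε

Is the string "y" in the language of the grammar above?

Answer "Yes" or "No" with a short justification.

No - no valid derivation exists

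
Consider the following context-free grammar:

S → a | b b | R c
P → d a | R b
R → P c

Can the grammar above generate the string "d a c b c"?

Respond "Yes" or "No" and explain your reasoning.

No - no valid derivation exists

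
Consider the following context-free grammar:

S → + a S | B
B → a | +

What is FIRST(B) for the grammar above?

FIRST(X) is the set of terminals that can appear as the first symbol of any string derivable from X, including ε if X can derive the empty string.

We compute FIRST(B) using the standard algorithm.
FIRST(B) = {+, a}
FIRST(S) = {+, a}
Therefore, FIRST(B) = {+, a}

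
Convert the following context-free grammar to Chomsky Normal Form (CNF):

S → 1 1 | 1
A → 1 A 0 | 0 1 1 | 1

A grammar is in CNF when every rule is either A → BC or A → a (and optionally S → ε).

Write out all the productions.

T1 → 1; S → 1; T0 → 0; A → 1; S → T1 T1; A → T1 X0; X0 → A T0; A → T0 X1; X1 → T1 T1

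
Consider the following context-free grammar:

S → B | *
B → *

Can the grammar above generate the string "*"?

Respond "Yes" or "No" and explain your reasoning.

Yes - a valid derivation exists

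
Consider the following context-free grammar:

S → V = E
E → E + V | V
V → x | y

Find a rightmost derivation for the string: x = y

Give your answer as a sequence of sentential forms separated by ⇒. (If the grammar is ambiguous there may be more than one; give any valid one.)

S ⇒ V = E ⇒ V = V ⇒ V = y ⇒ x = y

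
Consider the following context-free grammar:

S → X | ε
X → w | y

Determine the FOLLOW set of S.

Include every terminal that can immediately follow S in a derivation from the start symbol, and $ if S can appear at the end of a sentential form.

We compute FOLLOW(S) using the standard algorithm.
FOLLOW(S) starts with {$}.
FIRST(S) = {w, y, ε}
FIRST(X) = {w, y}
FOLLOW(S) = {$}
FOLLOW(X) = {$}
Therefore, FOLLOW(S) = {$}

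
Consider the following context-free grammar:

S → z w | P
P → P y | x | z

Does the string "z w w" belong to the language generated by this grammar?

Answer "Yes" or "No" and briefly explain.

No - no valid derivation exists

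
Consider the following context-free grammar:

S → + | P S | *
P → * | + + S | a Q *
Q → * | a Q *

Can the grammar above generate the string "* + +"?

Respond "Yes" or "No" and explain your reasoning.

No - no valid derivation exists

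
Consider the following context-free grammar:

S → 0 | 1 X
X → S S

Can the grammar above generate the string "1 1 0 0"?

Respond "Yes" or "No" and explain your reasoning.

No - no valid derivation exists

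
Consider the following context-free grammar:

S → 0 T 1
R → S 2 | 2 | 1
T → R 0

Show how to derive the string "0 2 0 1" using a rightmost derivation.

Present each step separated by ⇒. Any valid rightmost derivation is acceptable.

S ⇒ 0 T 1 ⇒ 0 R 0 1 ⇒ 0 2 0 1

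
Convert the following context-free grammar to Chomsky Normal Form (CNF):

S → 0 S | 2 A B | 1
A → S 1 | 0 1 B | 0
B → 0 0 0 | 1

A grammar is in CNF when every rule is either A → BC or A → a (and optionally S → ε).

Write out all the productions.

T0 → 0; T2 → 2; S → 1; T1 → 1; A → 0; B → 1; S → T0 S; S → T2 X0; X0 → A B; A → S T1; A → T0 X1; X1 → T1 B; B → T0 X2; X2 → T0 T0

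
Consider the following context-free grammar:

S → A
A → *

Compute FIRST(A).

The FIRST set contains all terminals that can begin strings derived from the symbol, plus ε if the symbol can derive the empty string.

We compute FIRST(A) using the standard algorithm.
FIRST(A) = {*}
FIRST(S) = {*}
Therefore, FIRST(A) = {*}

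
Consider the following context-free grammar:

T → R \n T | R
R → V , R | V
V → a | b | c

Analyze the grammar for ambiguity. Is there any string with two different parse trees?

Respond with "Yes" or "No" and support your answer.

No - the grammar is unambiguous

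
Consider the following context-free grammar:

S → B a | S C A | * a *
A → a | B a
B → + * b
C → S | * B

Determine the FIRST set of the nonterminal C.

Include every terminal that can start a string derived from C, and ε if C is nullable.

We compute FIRST(C) using the standard algorithm.
FIRST(A) = {+, a}
FIRST(B) = {+}
FIRST(C) = {*, +}
FIRST(S) = {*, +}
Therefore, FIRST(C) = {*, +}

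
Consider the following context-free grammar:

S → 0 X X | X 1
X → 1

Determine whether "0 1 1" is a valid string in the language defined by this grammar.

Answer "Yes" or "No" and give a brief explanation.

Yes - a valid derivation exists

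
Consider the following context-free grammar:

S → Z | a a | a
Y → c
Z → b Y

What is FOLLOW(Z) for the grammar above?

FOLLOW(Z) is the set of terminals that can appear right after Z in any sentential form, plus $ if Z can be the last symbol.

We compute FOLLOW(Z) using the standard algorithm.
FOLLOW(S) starts with {$}.
FIRST(S) = {a, b}
FIRST(Y) = {c}
FIRST(Z) = {b}
FOLLOW(S) = {$}
FOLLOW(Y) = {$}
FOLLOW(Z) = {$}
Therefore, FOLLOW(Z) = {$}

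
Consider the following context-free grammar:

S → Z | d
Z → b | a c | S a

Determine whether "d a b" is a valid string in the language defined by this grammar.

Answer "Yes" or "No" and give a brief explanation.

No - no valid derivation exists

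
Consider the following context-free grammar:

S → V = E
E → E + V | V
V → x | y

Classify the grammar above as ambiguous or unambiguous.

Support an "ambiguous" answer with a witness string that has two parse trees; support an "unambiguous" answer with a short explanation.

Unambiguous - every string in the language has a unique parse tree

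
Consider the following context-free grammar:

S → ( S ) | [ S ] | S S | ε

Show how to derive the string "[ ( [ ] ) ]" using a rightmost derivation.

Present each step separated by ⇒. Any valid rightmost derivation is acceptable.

S ⇒ [ S ] ⇒ [ ( S ) ] ⇒ [ ( [ S ] ) ] ⇒ [ ( [ ] ) ]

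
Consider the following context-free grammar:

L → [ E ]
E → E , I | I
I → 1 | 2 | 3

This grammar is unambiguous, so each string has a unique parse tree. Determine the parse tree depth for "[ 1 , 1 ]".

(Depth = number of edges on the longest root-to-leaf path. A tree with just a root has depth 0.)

4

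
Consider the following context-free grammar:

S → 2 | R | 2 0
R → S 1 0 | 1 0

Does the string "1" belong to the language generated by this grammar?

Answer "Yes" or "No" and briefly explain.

No - no valid derivation exists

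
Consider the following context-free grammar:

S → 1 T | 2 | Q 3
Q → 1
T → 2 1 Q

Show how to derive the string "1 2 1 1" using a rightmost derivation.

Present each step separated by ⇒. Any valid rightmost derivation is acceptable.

S ⇒ 1 T ⇒ 1 2 1 Q ⇒ 1 2 1 1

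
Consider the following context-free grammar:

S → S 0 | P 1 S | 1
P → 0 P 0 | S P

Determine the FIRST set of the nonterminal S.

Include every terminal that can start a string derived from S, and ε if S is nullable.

We compute FIRST(S) using the standard algorithm.
FIRST(P) = {0, 1}
FIRST(S) = {0, 1}
Therefore, FIRST(S) = {0, 1}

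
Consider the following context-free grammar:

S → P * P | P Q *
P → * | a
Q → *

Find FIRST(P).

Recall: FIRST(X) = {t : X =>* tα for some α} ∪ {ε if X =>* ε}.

We compute FIRST(P) using the standard algorithm.
FIRST(P) = {*, a}
FIRST(Q) = {*}
FIRST(S) = {*, a}
Therefore, FIRST(P) = {*, a}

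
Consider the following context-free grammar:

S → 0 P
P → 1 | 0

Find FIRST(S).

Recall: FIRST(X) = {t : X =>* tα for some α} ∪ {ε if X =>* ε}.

We compute FIRST(S) using the standard algorithm.
FIRST(P) = {0, 1}
FIRST(S) = {0}
Therefore, FIRST(S) = {0}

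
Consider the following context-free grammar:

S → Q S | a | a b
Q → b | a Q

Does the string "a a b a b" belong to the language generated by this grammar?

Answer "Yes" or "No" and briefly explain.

Yes - a valid derivation exists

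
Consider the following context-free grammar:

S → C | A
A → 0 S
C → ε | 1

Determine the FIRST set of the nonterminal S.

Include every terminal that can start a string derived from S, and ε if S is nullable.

We compute FIRST(S) using the standard algorithm.
FIRST(A) = {0}
FIRST(C) = {1, ε}
FIRST(S) = {0, 1, ε}
Therefore, FIRST(S) = {0, 1, ε}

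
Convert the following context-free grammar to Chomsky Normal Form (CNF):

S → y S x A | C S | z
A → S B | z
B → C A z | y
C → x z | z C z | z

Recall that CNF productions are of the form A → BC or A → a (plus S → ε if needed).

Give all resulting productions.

TY → y; TX → x; S → z; A → z; TZ → z; B → y; C → z; S → TY X0; X0 → S X1; X1 → TX A; S → C S; A → S B; B → C X2; X2 → A TZ; C → TX TZ; C → TZ X3; X3 → C TZ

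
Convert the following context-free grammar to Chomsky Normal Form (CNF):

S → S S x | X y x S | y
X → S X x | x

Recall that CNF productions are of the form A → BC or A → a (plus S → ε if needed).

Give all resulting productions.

TX → x; TY → y; S → y; X → x; S → S X0; X0 → S TX; S → X X1; X1 → TY X2; X2 → TX S; X → S X3; X3 → X TX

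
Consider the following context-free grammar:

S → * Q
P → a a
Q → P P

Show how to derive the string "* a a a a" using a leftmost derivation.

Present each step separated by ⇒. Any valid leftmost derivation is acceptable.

S ⇒ * Q ⇒ * P P ⇒ * a a P ⇒ * a a a a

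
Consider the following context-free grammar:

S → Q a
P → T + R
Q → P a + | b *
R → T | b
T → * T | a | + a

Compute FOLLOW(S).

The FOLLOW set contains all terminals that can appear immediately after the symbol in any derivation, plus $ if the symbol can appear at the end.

We compute FOLLOW(S) using the standard algorithm.
FOLLOW(S) starts with {$}.
FIRST(P) = {*, +, a}
FIRST(Q) = {*, +, a, b}
FIRST(R) = {*, +, a, b}
FIRST(S) = {*, +, a, b}
FIRST(T) = {*, +, a}
FOLLOW(P) = {a}
FOLLOW(Q) = {a}
FOLLOW(R) = {a}
FOLLOW(S) = {$}
FOLLOW(T) = {+, a}
Therefore, FOLLOW(S) = {$}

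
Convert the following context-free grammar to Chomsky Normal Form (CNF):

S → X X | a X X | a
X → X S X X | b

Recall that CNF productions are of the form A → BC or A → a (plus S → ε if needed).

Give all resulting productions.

TA → a; S → a; X → b; S → X X; S → TA X0; X0 → X X; X → X X1; X1 → S X2; X2 → X X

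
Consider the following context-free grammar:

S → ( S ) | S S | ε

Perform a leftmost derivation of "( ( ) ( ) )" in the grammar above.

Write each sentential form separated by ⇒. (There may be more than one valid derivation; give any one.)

S ⇒ ( S ) ⇒ ( S S ) ⇒ ( ( S ) S ) ⇒ ( ( ) S ) ⇒ ( ( ) ( S ) ) ⇒ ( ( ) ( ) )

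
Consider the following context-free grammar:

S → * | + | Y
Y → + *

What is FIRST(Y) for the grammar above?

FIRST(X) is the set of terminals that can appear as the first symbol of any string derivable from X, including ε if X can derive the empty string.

We compute FIRST(Y) using the standard algorithm.
FIRST(S) = {*, +}
FIRST(Y) = {+}
Therefore, FIRST(Y) = {+}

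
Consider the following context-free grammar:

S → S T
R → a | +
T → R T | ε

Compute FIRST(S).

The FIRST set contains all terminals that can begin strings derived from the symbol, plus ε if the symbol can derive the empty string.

We compute FIRST(S) using the standard algorithm.
FIRST(R) = {+, a}
FIRST(S) = {}
FIRST(T) = {+, a, ε}
Therefore, FIRST(S) = {}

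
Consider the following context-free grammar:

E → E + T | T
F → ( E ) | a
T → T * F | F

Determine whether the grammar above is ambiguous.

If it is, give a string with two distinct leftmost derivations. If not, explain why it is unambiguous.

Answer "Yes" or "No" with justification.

No - the grammar is unambiguous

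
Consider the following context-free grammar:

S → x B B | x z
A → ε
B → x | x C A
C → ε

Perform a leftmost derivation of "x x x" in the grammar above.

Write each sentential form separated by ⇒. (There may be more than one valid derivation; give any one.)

S ⇒ x B B ⇒ x x B ⇒ x x x C A ⇒ x x x A ⇒ x x x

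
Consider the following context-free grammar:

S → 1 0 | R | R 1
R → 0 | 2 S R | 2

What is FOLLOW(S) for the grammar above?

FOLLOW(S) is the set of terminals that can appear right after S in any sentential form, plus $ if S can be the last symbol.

We compute FOLLOW(S) using the standard algorithm.
FOLLOW(S) starts with {$}.
FIRST(R) = {0, 2}
FIRST(S) = {0, 1, 2}
FOLLOW(R) = {$, 0, 1, 2}
FOLLOW(S) = {$, 0, 2}
Therefore, FOLLOW(S) = {$, 0, 2}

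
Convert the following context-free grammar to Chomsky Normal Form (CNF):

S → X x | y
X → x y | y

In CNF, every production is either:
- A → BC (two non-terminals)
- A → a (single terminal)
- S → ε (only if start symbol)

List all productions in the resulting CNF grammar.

TX → x; S → y; TY → y; X → y; S → X TX; X → TX TY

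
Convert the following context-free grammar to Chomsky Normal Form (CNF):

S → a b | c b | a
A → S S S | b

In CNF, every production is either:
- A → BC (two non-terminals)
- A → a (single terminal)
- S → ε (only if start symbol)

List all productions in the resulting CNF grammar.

TA → a; TB → b; TC → c; S → a; A → b; S → TA TB; S → TC TB; A → S X0; X0 → S S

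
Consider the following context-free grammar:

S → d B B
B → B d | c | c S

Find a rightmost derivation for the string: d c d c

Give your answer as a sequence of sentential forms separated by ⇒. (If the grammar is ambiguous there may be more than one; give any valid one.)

S ⇒ d B B ⇒ d B c ⇒ d B d c ⇒ d c d c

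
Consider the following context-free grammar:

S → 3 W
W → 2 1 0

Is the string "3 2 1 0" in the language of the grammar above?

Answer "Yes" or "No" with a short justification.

Yes - a valid derivation exists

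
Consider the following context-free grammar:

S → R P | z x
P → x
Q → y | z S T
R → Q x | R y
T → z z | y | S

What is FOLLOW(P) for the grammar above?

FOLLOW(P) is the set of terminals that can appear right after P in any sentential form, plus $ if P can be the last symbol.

We compute FOLLOW(P) using the standard algorithm.
FOLLOW(S) starts with {$}.
FIRST(P) = {x}
FIRST(Q) = {y, z}
FIRST(R) = {y, z}
FIRST(S) = {y, z}
FIRST(T) = {y, z}
FOLLOW(P) = {$, x, y, z}
FOLLOW(Q) = {x}
FOLLOW(R) = {x, y}
FOLLOW(S) = {$, x, y, z}
FOLLOW(T) = {x}
Therefore, FOLLOW(P) = {$, x, y, z}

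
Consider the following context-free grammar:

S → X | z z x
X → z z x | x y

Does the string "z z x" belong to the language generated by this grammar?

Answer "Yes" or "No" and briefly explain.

Yes - a valid derivation exists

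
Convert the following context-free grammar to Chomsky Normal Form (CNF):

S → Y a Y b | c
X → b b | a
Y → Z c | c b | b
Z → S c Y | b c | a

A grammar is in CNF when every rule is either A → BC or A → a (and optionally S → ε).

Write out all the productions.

TA → a; TB → b; S → c; X → a; TC → c; Y → b; Z → a; S → Y X0; X0 → TA X1; X1 → Y TB; X → TB TB; Y → Z TC; Y → TC TB; Z → S X2; X2 → TC Y; Z → TB TC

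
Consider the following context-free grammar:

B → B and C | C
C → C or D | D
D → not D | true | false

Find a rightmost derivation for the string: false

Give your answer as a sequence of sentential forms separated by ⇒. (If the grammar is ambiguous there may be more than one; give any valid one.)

B ⇒ C ⇒ D ⇒ false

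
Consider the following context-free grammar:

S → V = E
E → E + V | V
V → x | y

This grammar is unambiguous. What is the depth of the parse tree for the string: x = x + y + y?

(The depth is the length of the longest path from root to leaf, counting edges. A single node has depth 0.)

5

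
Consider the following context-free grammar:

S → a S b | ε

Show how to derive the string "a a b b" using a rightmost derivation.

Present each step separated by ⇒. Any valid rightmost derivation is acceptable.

S ⇒ a S b ⇒ a a S b b ⇒ a a b b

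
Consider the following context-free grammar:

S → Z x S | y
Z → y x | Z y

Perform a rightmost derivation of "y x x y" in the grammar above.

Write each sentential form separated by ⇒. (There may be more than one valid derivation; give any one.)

S ⇒ Z x S ⇒ Z x y ⇒ y x x y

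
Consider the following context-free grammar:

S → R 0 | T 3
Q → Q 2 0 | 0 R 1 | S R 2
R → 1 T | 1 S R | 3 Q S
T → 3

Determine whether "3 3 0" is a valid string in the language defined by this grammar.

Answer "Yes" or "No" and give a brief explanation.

No - no valid derivation exists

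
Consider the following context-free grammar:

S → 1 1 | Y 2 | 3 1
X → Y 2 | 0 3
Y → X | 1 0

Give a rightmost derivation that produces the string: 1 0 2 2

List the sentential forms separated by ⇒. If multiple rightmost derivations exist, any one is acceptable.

S ⇒ Y 2 ⇒ X 2 ⇒ Y 2 2 ⇒ 1 0 2 2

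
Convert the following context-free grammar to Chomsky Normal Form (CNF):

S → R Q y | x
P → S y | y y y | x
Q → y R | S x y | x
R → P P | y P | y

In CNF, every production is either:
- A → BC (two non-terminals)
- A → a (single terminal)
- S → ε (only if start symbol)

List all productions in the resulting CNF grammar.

TY → y; S → x; P → x; TX → x; Q → x; R → y; S → R X0; X0 → Q TY; P → S TY; P → TY X1; X1 → TY TY; Q → TY R; Q → S X2; X2 → TX TY; R → P P; R → TY P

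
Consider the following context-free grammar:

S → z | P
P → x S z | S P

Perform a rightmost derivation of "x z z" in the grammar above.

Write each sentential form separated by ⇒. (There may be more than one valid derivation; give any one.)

S ⇒ P ⇒ x S z ⇒ x z z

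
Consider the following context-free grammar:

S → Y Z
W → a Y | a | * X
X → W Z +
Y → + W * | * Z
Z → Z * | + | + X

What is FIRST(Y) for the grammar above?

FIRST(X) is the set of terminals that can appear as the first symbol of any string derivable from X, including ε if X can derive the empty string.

We compute FIRST(Y) using the standard algorithm.
FIRST(S) = {*, +}
FIRST(W) = {*, a}
FIRST(X) = {*, a}
FIRST(Y) = {*, +}
FIRST(Z) = {+}
Therefore, FIRST(Y) = {*, +}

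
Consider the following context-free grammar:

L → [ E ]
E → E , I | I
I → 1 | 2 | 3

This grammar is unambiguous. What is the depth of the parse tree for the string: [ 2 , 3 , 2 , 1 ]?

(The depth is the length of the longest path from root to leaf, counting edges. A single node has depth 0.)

6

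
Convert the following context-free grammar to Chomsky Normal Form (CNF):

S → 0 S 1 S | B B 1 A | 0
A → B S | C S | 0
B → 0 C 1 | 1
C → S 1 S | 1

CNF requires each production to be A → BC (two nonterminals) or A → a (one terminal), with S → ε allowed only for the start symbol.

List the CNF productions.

T0 → 0; T1 → 1; S → 0; A → 0; B → 1; C → 1; S → T0 X0; X0 → S X1; X1 → T1 S; S → B X2; X2 → B X3; X3 → T1 A; A → B S; A → C S; B → T0 X4; X4 → C T1; C → S X5; X5 → T1 S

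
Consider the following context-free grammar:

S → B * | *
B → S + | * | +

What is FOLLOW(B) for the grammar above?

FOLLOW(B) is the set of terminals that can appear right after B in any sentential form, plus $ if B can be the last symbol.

We compute FOLLOW(B) using the standard algorithm.
FOLLOW(S) starts with {$}.
FIRST(B) = {*, +}
FIRST(S) = {*, +}
FOLLOW(B) = {*}
FOLLOW(S) = {$, +}
Therefore, FOLLOW(B) = {*}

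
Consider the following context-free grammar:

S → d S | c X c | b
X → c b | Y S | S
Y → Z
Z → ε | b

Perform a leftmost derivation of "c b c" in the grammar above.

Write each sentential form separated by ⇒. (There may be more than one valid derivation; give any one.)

S ⇒ c X c ⇒ c S c ⇒ c b c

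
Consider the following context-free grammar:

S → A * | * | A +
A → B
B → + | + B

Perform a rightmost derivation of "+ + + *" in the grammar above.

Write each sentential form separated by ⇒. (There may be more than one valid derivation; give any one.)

S ⇒ A * ⇒ B * ⇒ + B * ⇒ + + B * ⇒ + + + *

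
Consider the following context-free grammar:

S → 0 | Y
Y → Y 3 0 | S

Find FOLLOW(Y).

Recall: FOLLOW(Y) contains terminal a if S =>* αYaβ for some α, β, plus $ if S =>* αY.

We compute FOLLOW(Y) using the standard algorithm.
FOLLOW(S) starts with {$}.
FIRST(S) = {0}
FIRST(Y) = {0}
FOLLOW(S) = {$, 3}
FOLLOW(Y) = {$, 3}
Therefore, FOLLOW(Y) = {$, 3}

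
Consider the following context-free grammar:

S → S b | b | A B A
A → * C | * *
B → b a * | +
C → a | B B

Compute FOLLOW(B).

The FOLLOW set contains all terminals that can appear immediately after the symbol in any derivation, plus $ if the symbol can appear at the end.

We compute FOLLOW(B) using the standard algorithm.
FOLLOW(S) starts with {$}.
FIRST(A) = {*}
FIRST(B) = {+, b}
FIRST(C) = {+, a, b}
FIRST(S) = {*, b}
FOLLOW(A) = {$, +, b}
FOLLOW(B) = {$, *, +, b}
FOLLOW(C) = {$, +, b}
FOLLOW(S) = {$, b}
Therefore, FOLLOW(B) = {$, *, +, b}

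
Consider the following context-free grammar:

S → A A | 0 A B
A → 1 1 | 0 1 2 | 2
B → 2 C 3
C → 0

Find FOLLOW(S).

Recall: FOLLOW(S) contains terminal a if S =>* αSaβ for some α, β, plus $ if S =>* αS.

We compute FOLLOW(S) using the standard algorithm.
FOLLOW(S) starts with {$}.
FIRST(A) = {0, 1, 2}
FIRST(B) = {2}
FIRST(C) = {0}
FIRST(S) = {0, 1, 2}
FOLLOW(A) = {$, 0, 1, 2}
FOLLOW(B) = {$}
FOLLOW(C) = {3}
FOLLOW(S) = {$}
Therefore, FOLLOW(S) = {$}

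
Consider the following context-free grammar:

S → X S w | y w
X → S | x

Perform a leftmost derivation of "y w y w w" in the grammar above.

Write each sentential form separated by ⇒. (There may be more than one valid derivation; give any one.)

S ⇒ X S w ⇒ S S w ⇒ y w S w ⇒ y w y w w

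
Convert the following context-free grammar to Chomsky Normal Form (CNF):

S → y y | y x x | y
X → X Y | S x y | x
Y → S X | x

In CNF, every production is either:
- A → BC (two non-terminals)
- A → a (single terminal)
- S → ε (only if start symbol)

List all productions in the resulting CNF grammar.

TY → y; TX → x; S → y; X → x; Y → x; S → TY TY; S → TY X0; X0 → TX TX; X → X Y; X → S X1; X1 → TX TY; Y → S X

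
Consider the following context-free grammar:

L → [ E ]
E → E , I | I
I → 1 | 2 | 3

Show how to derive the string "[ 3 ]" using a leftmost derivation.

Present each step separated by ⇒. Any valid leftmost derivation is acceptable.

L ⇒ [ E ] ⇒ [ I ] ⇒ [ 3 ]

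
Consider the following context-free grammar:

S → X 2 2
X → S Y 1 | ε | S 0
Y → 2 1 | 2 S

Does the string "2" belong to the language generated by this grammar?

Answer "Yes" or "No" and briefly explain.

No - no valid derivation exists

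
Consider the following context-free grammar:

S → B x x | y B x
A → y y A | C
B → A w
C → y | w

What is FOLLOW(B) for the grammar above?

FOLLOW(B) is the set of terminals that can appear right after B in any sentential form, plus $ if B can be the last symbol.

We compute FOLLOW(B) using the standard algorithm.
FOLLOW(S) starts with {$}.
FIRST(A) = {w, y}
FIRST(B) = {w, y}
FIRST(C) = {w, y}
FIRST(S) = {w, y}
FOLLOW(A) = {w}
FOLLOW(B) = {x}
FOLLOW(C) = {w}
FOLLOW(S) = {$}
Therefore, FOLLOW(B) = {x}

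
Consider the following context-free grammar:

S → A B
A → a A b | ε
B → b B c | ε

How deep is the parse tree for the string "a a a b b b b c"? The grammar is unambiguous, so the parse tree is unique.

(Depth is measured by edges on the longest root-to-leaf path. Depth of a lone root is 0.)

5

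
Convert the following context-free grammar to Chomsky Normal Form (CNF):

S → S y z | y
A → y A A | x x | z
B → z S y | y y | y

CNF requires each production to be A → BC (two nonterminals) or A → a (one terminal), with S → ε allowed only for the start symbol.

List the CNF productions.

TY → y; TZ → z; S → y; TX → x; A → z; B → y; S → S X0; X0 → TY TZ; A → TY X1; X1 → A A; A → TX TX; B → TZ X2; X2 → S TY; B → TY TY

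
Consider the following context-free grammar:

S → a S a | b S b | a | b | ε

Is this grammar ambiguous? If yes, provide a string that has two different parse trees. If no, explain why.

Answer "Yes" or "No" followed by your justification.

No - the grammar is unambiguous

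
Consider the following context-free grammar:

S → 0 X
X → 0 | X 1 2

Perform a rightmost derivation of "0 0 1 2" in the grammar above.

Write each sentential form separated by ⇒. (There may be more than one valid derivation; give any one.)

S ⇒ 0 X ⇒ 0 X 1 2 ⇒ 0 0 1 2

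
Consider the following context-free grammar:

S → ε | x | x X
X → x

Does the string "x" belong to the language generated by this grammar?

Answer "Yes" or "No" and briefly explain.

Yes - a valid derivation exists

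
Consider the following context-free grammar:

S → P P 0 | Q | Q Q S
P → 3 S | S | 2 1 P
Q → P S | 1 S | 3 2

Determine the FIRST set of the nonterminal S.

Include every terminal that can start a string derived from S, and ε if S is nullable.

We compute FIRST(S) using the standard algorithm.
FIRST(P) = {1, 2, 3}
FIRST(Q) = {1, 2, 3}
FIRST(S) = {1, 2, 3}
Therefore, FIRST(S) = {1, 2, 3}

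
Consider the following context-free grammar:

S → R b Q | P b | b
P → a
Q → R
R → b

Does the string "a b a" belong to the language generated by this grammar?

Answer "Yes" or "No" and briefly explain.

No - no valid derivation exists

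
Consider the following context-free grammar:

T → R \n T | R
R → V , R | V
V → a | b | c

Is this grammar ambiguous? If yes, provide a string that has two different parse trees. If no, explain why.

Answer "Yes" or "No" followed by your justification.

No - the grammar is unambiguous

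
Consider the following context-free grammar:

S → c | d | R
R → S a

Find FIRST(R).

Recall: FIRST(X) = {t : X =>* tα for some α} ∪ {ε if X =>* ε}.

We compute FIRST(R) using the standard algorithm.
FIRST(R) = {c, d}
FIRST(S) = {c, d}
Therefore, FIRST(R) = {c, d}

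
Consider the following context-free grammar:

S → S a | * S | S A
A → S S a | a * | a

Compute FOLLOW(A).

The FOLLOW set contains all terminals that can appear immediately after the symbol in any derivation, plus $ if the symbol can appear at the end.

We compute FOLLOW(A) using the standard algorithm.
FOLLOW(S) starts with {$}.
FIRST(A) = {*, a}
FIRST(S) = {*}
FOLLOW(A) = {$, *, a}
FOLLOW(S) = {$, *, a}
Therefore, FOLLOW(A) = {$, *, a}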